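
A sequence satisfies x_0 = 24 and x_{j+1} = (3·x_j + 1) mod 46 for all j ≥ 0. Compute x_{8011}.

Listing terms: x_0 = 24; x_1 = 27; x_2 = 36; x_3 = 17; x_4 = 6; x_5 = 19; x_6 = 12; x_7 = 37; x_8 = 20; x_9 = 15; x_{10} = 0; x_{11} = 1; x_{12} = 4; x_{13} = 13; x_{14} = 40; x_{15} = 29; x_{16} = 42; x_{17} = 35; x_{18} = 14; x_{19} = 43; x_{20} = 38; x_{21} = 23; x_{22} = 24.
The sequence repeats with period 22.
So x_{8011} = x_{0 + ((8011-0) mod 22)} = x_3 = 17.

17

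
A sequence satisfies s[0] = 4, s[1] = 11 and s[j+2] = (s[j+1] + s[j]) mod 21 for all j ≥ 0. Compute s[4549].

4

s[0] = 4; s[1] = 11; s[2] = 15; s[3] = 5; s[4] = 20; s[5] = 4; s[6] = 3; s[7] = 7; s[8] = 10; s[9] = 17; s[10] = 6; s[11] = 2; s[12] = 8; s[13] = 10; s[14] = 18; s[15] = 7; s[16] = 4; s[17] = 11.
Since (s[16], s[17]) = (s[0], s[1]) = (4, 11) (two consecutive terms determine the rest), the sequence is periodic with period 16.
(4549 - 0) mod 16 = 5, so s[4549] = s[5] = 4.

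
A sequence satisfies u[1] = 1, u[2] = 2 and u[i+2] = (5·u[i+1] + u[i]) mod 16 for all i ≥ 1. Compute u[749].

8

u[1] = 1, u[2] = 2, u[3] = 11, u[4] = 9, u[5] = 8, u[6] = 1, u[7] = 13, u[8] = 2, u[9] = 7, u[10] = 5, u[11] = 0, u[12] = 5, u[13] = 9, u[14] = 2, u[15] = 3, u[16] = 1, u[17] = 8, u[18] = 9, u[19] = 5, u[20] = 2, u[21] = 15, u[22] = 13, u[23] = 0, u[24] = 13, u[25] = 1, u[26] = 2.
The sequence repeats with period 24.
(749 - 1) mod 24 = 4, so u[749] = u[5] = 8.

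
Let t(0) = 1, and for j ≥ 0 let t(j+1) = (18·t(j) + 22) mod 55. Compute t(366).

37

Computing terms: t(0) = 1, t(1) = 40, t(2) = 27, t(3) = 13, t(4) = 36, t(5) = 10, t(6) = 37, t(7) = 28, t(8) = 31, t(9) = 30, t(10) = 12, t(11) = 18, t(12) = 16, t(13) = 35, t(14) = 47, t(15) = 43, t(16) = 26, t(17) = 50, t(18) = 42, t(19) = 8, t(20) = 1.
The sequence repeats with period 20.
(366 - 0) mod 20 = 6, so t(366) = t(6) = 37.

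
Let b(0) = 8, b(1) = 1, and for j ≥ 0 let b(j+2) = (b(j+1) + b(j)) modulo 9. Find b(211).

We have b(0) = 8, b(1) = 1, b(2) = 0, b(3) = 1, b(4) = 1, b(5) = 2, b(6) = 3, b(7) = 5, b(8) = 8, b(9) = 4, b(10) = 3, b(11) = 7, b(12) = 1, b(13) = 8, b(14) = 0, b(15) = 8, b(16) = 8, b(17) = 7, b(18) = 6, b(19) = 4, b(20) = 1, b(21) = 5, b(22) = 6, b(23) = 2, b(24) = 8, b(25) = 1.
Since (b(24), b(25)) = (b(0), b(1)) = (8, 1) (two consecutive terms determine the rest), the sequence is periodic with period 24.
So b(211) = b(0 + ((211-0) mod 24)) = b(19) = 4.

4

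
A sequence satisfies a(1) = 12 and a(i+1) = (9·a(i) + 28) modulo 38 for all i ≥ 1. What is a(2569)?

a(1) = 12, a(2) = 22, a(3) = 36, a(4) = 10, a(5) = 4, a(6) = 26, a(7) = 34, a(8) = 30, a(9) = 32, a(10) = 12.
The sequence repeats with period 9.
(2569 - 1) mod 9 = 3, so a(2569) = a(4) = 10.

10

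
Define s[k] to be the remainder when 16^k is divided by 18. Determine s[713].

4

s[1] = 16,  s[2] = 4,  s[3] = 10,  s[4] = 16.
Since s[4] = s[1] = 16, the sequence is periodic with period 3.
(713 - 1) mod 3 = 1, so s[713] = s[2] = 4.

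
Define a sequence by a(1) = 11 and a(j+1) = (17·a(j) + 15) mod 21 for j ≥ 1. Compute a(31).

Computing terms: a(1) = 11; a(2) = 13; a(3) = 5; a(4) = 16; a(5) = 14; a(6) = 1; a(7) = 11.
The sequence repeats with period 6.
(31 - 1) mod 6 = 0, so a(31) = a(1) = 11.

11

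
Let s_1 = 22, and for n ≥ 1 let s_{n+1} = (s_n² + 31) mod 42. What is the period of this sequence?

Listing terms: s_1 = 22, s_2 = 11, s_3 = 26, s_4 = 35, s_5 = 38, s_6 = 5, s_7 = 14, s_8 = 17, s_9 = 26.
Since s_9 = s_3 = 26, the sequence is eventually periodic: after a pre-period of length 2 it cycles with period 6.

6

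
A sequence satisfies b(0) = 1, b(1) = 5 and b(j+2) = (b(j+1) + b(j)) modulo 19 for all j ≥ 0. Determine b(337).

Computing terms: b(0) = 1,  b(1) = 5,  b(2) = 6,  b(3) = 11,  b(4) = 17,  b(5) = 9,  b(6) = 7,  b(7) = 16,  b(8) = 4,  b(9) = 1,  b(10) = 5.
The sequence repeats with period 9.
(337 - 0) mod 9 = 4, so b(337) = b(4) = 17.

17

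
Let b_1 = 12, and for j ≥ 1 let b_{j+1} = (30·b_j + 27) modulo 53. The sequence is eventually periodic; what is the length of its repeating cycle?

We have b_1 = 12; b_2 = 16; b_3 = 30; b_4 = 26; b_5 = 12.
Since b_5 = b_1 = 12, the sequence is periodic with period 4.

4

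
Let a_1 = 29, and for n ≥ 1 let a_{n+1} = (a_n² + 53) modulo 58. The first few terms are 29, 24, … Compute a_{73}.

We have a_1 = 29; a_2 = 24; a_3 = 49; a_4 = 18; a_5 = 29.
The sequence repeats with period 4.
So a_{73} = a_{1 + ((73-1) mod 4)} = a_1 = 29.

29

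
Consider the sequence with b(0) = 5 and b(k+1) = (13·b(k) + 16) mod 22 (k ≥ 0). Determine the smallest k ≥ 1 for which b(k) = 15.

Listing terms: b(0) = 5; b(1) = 15; b(2) = 13; b(3) = 9; b(4) = 1; b(5) = 7; b(6) = 19; b(7) = 21; b(8) = 3; b(9) = 11; b(10) = 5.
The sequence repeats with period 10.
The value 15 first appears (with k ≥ 1) at b(1).

1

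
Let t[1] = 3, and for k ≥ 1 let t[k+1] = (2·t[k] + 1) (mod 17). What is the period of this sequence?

8

Computing terms: t[1] = 3, t[2] = 7, t[3] = 15, t[4] = 14, t[5] = 12, t[6] = 8, t[7] = 0, t[8] = 1, t[9] = 3.
The sequence repeats with period 8.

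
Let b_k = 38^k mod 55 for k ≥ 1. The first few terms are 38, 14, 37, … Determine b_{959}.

42

b_1 = 38,  b_2 = 14,  b_3 = 37,  b_4 = 31,  b_5 = 23,  b_6 = 49,  b_7 = 47,  b_8 = 26,  b_9 = 53,  b_{10} = 34,  b_{11} = 27,  b_{12} = 36,  b_{13} = 48,  b_{14} = 9,  b_{15} = 12,  b_{16} = 16,  b_{17} = 3,  b_{18} = 4,  b_{19} = 42,  b_{20} = 1,  b_{21} = 38.
Since b_{21} = b_1 = 38, the sequence is periodic with period 20.
So b_{959} = b_{1 + ((959-1) mod 20)} = b_{19} = 42.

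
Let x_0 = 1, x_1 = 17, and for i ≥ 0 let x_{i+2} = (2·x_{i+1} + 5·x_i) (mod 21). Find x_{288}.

Computing terms: x_0 = 1,  x_1 = 17,  x_2 = 18,  x_3 = 16,  x_4 = 17,  x_5 = 9,  x_6 = 19,  x_7 = 20,  x_8 = 9,  x_9 = 13,  x_{10} = 8,  x_{11} = 18,  x_{12} = 13,  x_{13} = 11,  x_{14} = 3,  x_{15} = 19,  x_{16} = 11,  x_{17} = 12,  x_{18} = 16,  x_{19} = 8,  x_{20} = 12,  x_{21} = 1,  x_{22} = 20,  x_{23} = 3,  x_{24} = 1,  x_{25} = 17.
Since (x_{24}, x_{25}) = (x_0, x_1) = (1, 17) (two consecutive terms determine the rest), the sequence is periodic with period 24.
So x_{288} = x_{0 + ((288-0) mod 24)} = x_0 = 1.

1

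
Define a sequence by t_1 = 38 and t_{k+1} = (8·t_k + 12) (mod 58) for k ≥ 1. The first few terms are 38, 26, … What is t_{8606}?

Computing terms: t_1 = 38,  t_2 = 26,  t_3 = 46,  t_4 = 32,  t_5 = 36,  t_6 = 10,  t_7 = 34,  t_8 = 52,  t_9 = 22,  t_{10} = 14,  t_{11} = 8,  t_{12} = 18,  t_{13} = 40,  t_{14} = 42,  t_{15} = 0,  t_{16} = 12,  t_{17} = 50,  t_{18} = 6,  t_{19} = 2,  t_{20} = 28,  t_{21} = 4,  t_{22} = 44,  t_{23} = 16,  t_{24} = 24,  t_{25} = 30,  t_{26} = 20,  t_{27} = 56,  t_{28} = 54,  t_{29} = 38.
The sequence repeats with period 28.
(8606 - 1) mod 28 = 9, so t_{8606} = t_{10} = 14.

14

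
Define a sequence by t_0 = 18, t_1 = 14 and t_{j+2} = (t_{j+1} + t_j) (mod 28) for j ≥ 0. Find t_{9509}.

12

Computing terms: t_0 = 18,  t_1 = 14,  t_2 = 4,  t_3 = 18,  t_4 = 22,  t_5 = 12,  t_6 = 6,  t_7 = 18,  t_8 = 24,  t_9 = 14,  t_{10} = 10,  t_{11} = 24,  t_{12} = 6,  t_{13} = 2,  t_{14} = 8,  t_{15} = 10,  t_{16} = 18,  t_{17} = 0,  t_{18} = 18,  t_{19} = 18,  t_{20} = 8,  t_{21} = 26,  t_{22} = 6,  t_{23} = 4,  t_{24} = 10,  t_{25} = 14,  t_{26} = 24,  t_{27} = 10,  t_{28} = 6,  t_{29} = 16,  t_{30} = 22,  t_{31} = 10,  t_{32} = 4,  t_{33} = 14,  t_{34} = 18,  t_{35} = 4,  t_{36} = 22,  t_{37} = 26,  t_{38} = 20,  t_{39} = 18,  t_{40} = 10,  t_{41} = 0,  t_{42} = 10,  t_{43} = 10,  t_{44} = 20,  t_{45} = 2,  t_{46} = 22,  t_{47} = 24,  t_{48} = 18,  t_{49} = 14.
The sequence repeats with period 48.
(9509 - 0) mod 48 = 5, so t_{9509} = t_5 = 12.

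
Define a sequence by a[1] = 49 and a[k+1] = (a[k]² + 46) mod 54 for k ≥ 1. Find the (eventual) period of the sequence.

3

Listing terms: a[1] = 49,  a[2] = 17,  a[3] = 11,  a[4] = 5,  a[5] = 17.
Since a[5] = a[2] = 17, the sequence is eventually periodic: after a pre-period of length 1 it cycles with period 3.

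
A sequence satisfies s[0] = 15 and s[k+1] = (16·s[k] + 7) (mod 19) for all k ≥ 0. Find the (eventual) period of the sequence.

Computing terms: s[0] = 15, s[1] = 0, s[2] = 7, s[3] = 5, s[4] = 11, s[5] = 12, s[6] = 9, s[7] = 18, s[8] = 10, s[9] = 15.
Since s[9] = s[0] = 15, the sequence is periodic with period 9.

9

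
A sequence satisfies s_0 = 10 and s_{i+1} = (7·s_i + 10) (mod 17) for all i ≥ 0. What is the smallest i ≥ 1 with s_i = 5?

3

Listing terms: s_0 = 10; s_1 = 12; s_2 = 9; s_3 = 5; s_4 = 11; s_5 = 2; s_6 = 7; s_7 = 8; s_8 = 15; s_9 = 13; s_{10} = 16; s_{11} = 3; s_{12} = 14; s_{13} = 6; s_{14} = 1; s_{15} = 0; s_{16} = 10.
Since s_{16} = s_0 = 10, the sequence is periodic with period 16.
The value 5 first appears (with i ≥ 1) at s_3.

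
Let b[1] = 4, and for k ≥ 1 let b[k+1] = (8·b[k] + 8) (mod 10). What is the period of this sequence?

4

Computing terms: b[1] = 4; b[2] = 0; b[3] = 8; b[4] = 2; b[5] = 4.
The sequence repeats with period 4.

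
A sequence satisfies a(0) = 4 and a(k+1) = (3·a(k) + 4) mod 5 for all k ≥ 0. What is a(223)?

Computing terms: a(0) = 4, a(1) = 1, a(2) = 2, a(3) = 0, a(4) = 4.
Since a(4) = a(0) = 4, the sequence is periodic with period 4.
(223 - 0) mod 4 = 3, so a(223) = a(3) = 0.

0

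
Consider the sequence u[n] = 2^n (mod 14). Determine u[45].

Computing terms: u[0] = 1, u[1] = 2, u[2] = 4, u[3] = 8, u[4] = 2.
Since u[4] = u[1] = 2, the sequence is eventually periodic: after a pre-period of length 1 it cycles with period 3.
For n ≥ 1, u[n] depends only on (n - 1) mod 3. (45 - 1) mod 3 = 2, so u[45] = u[3] = 8.

8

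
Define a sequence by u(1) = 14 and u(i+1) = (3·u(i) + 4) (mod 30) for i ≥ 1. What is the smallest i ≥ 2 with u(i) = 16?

We have u(1) = 14; u(2) = 16; u(3) = 22; u(4) = 10; u(5) = 4; u(6) = 16.
Since u(6) = u(2) = 16, the sequence is eventually periodic: after a pre-period of length 1 it cycles with period 4.
The value 16 first appears (with i ≥ 2) at u(2).

2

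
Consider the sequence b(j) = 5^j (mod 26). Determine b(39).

21

We have b(0) = 1, b(1) = 5, b(2) = 25, b(3) = 21, b(4) = 1.
The sequence repeats with period 4.
(39 - 0) mod 4 = 3, so b(39) = b(3) = 21.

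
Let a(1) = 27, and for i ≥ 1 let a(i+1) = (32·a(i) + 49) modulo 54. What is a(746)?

31

We have a(1) = 27; a(2) = 49; a(3) = 51; a(4) = 7; a(5) = 3; a(6) = 37; a(7) = 45; a(8) = 31; a(9) = 15; a(10) = 43; a(11) = 21; a(12) = 19; a(13) = 9; a(14) = 13; a(15) = 33; a(16) = 25; a(17) = 39; a(18) = 1; a(19) = 27.
Since a(19) = a(1) = 27, the sequence is periodic with period 18.
(746 - 1) mod 18 = 7, so a(746) = a(8) = 31.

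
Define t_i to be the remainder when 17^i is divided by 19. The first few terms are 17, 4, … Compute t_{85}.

Computing terms: t_1 = 17; t_2 = 4; t_3 = 11; t_4 = 16; t_5 = 6; t_6 = 7; t_7 = 5; t_8 = 9; t_9 = 1; t_{10} = 17.
Since t_{10} = t_1 = 17, the sequence is periodic with period 9.
(85 - 1) mod 9 = 3, so t_{85} = t_4 = 16.

16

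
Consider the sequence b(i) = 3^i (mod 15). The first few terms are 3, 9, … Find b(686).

Computing terms: b(1) = 3,  b(2) = 9,  b(3) = 12,  b(4) = 6,  b(5) = 3.
Since b(5) = b(1) = 3, the sequence is periodic with period 4.
(686 - 1) mod 4 = 1, so b(686) = b(2) = 9.

9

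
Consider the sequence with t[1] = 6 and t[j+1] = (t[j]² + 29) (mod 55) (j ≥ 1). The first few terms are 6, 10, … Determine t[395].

54

Computing terms: t[1] = 6; t[2] = 10; t[3] = 19; t[4] = 5; t[5] = 54; t[6] = 30; t[7] = 49; t[8] = 10.
Since t[8] = t[2] = 10, the sequence is eventually periodic: after a pre-period of length 1 it cycles with period 6.
For j ≥ 2, t[j] depends only on (j - 2) mod 6. (395 - 2) mod 6 = 3, so t[395] = t[5] = 54.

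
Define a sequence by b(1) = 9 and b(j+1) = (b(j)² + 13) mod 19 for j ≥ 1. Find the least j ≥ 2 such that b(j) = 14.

b(1) = 9; b(2) = 18; b(3) = 14; b(4) = 0; b(5) = 13; b(6) = 11; b(7) = 1; b(8) = 14.
Since b(8) = b(3) = 14, the sequence is eventually periodic: after a pre-period of length 2 it cycles with period 5.
The value 14 first appears (with j ≥ 2) at b(3).

3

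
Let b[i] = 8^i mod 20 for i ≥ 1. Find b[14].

Listing terms: b[1] = 8,  b[2] = 4,  b[3] = 12,  b[4] = 16,  b[5] = 8.
The sequence repeats with period 4.
So b[14] = b[1 + ((14-1) mod 4)] = b[2] = 4.

4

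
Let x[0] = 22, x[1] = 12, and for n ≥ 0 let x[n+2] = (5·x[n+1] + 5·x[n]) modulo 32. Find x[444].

x[0] = 22; x[1] = 12; x[2] = 10; x[3] = 14; x[4] = 24; x[5] = 30; x[6] = 14; x[7] = 28; x[8] = 18; x[9] = 6; x[10] = 24; x[11] = 22; x[12] = 6; x[13] = 12; x[14] = 26; x[15] = 30; x[16] = 24; x[17] = 14; x[18] = 30; x[19] = 28; x[20] = 2; x[21] = 22; x[22] = 24; x[23] = 6; x[24] = 22; x[25] = 12.
The sequence repeats with period 24.
(444 - 0) mod 24 = 12, so x[444] = x[12] = 6.

6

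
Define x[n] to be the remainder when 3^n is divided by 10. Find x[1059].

x[1] = 3; x[2] = 9; x[3] = 7; x[4] = 1; x[5] = 3.
Since x[5] = x[1] = 3, the sequence is periodic with period 4.
(1059 - 1) mod 4 = 2, so x[1059] = x[3] = 7.

7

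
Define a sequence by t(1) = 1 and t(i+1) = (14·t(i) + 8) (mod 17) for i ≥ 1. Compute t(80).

We have t(1) = 1,  t(2) = 5,  t(3) = 10,  t(4) = 12,  t(5) = 6,  t(6) = 7,  t(7) = 4,  t(8) = 13,  t(9) = 3,  t(10) = 16,  t(11) = 11,  t(12) = 9,  t(13) = 15,  t(14) = 14,  t(15) = 0,  t(16) = 8,  t(17) = 1.
The sequence repeats with period 16.
(80 - 1) mod 16 = 15, so t(80) = t(16) = 8.

8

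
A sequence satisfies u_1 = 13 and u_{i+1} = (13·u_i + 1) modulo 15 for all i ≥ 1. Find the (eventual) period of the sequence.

12

Listing terms: u_1 = 13,  u_2 = 5,  u_3 = 6,  u_4 = 4,  u_5 = 8,  u_6 = 0,  u_7 = 1,  u_8 = 14,  u_9 = 3,  u_{10} = 10,  u_{11} = 11,  u_{12} = 9,  u_{13} = 13.
The sequence repeats with period 12.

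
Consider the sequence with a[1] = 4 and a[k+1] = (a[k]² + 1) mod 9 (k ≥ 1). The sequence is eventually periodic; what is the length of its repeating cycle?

3

We have a[1] = 4,  a[2] = 8,  a[3] = 2,  a[4] = 5,  a[5] = 8.
Since a[5] = a[2] = 8, the sequence is eventually periodic: after a pre-period of length 1 it cycles with period 3.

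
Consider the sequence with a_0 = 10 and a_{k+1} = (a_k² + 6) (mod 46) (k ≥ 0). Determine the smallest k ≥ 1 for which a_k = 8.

3

a_0 = 10, a_1 = 14, a_2 = 18, a_3 = 8, a_4 = 24, a_5 = 30, a_6 = 32, a_7 = 18.
Since a_7 = a_2 = 18, the sequence is eventually periodic: after a pre-period of length 2 it cycles with period 5.
The value 8 first appears (with k ≥ 1) at a_3.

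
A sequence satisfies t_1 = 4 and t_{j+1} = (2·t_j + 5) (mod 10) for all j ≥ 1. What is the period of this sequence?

Computing terms: t_1 = 4; t_2 = 3; t_3 = 1; t_4 = 7; t_5 = 9; t_6 = 3.
Since t_6 = t_2 = 3, the sequence is eventually periodic: after a pre-period of length 1 it cycles with period 4.

4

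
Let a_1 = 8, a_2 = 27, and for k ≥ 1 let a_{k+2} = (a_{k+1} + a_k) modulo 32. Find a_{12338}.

27

a_1 = 8; a_2 = 27; a_3 = 3; a_4 = 30; a_5 = 1; a_6 = 31; a_7 = 0; a_8 = 31; a_9 = 31; a_{10} = 30; a_{11} = 29; a_{12} = 27; a_{13} = 24; a_{14} = 19; a_{15} = 11; a_{16} = 30; a_{17} = 9; a_{18} = 7; a_{19} = 16; a_{20} = 23; a_{21} = 7; a_{22} = 30; a_{23} = 5; a_{24} = 3; a_{25} = 8; a_{26} = 11; a_{27} = 19; a_{28} = 30; a_{29} = 17; a_{30} = 15; a_{31} = 0; a_{32} = 15; a_{33} = 15; a_{34} = 30; a_{35} = 13; a_{36} = 11; a_{37} = 24; a_{38} = 3; a_{39} = 27; a_{40} = 30; a_{41} = 25; a_{42} = 23; a_{43} = 16; a_{44} = 7; a_{45} = 23; a_{46} = 30; a_{47} = 21; a_{48} = 19; a_{49} = 8; a_{50} = 27.
The sequence repeats with period 48.
So a_{12338} = a_{1 + ((12338-1) mod 48)} = a_2 = 27.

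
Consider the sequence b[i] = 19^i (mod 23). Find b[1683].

22

Listing terms: b[0] = 1; b[1] = 19; b[2] = 16; b[3] = 5; b[4] = 3; b[5] = 11; b[6] = 2; b[7] = 15; b[8] = 9; b[9] = 10; b[10] = 6; b[11] = 22; b[12] = 4; b[13] = 7; b[14] = 18; b[15] = 20; b[16] = 12; b[17] = 21; b[18] = 8; b[19] = 14; b[20] = 13; b[21] = 17; b[22] = 1.
Since b[22] = b[0] = 1, the sequence is periodic with period 22.
(1683 - 0) mod 22 = 11, so b[1683] = b[11] = 22.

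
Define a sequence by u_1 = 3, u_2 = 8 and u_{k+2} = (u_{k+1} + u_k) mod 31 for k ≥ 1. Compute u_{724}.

19

u_1 = 3; u_2 = 8; u_3 = 11; u_4 = 19; u_5 = 30; u_6 = 18; u_7 = 17; u_8 = 4; u_9 = 21; u_{10} = 25; u_{11} = 15; u_{12} = 9; u_{13} = 24; u_{14} = 2; u_{15} = 26; u_{16} = 28; u_{17} = 23; u_{18} = 20; u_{19} = 12; u_{20} = 1; u_{21} = 13; u_{22} = 14; u_{23} = 27; u_{24} = 10; u_{25} = 6; u_{26} = 16; u_{27} = 22; u_{28} = 7; u_{29} = 29; u_{30} = 5; u_{31} = 3; u_{32} = 8.
Since (u_{31}, u_{32}) = (u_1, u_2) = (3, 8) (two consecutive terms determine the rest), the sequence is periodic with period 30.
(724 - 1) mod 30 = 3, so u_{724} = u_4 = 19.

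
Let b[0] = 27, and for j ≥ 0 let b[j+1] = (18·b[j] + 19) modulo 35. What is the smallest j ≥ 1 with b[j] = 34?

Computing terms: b[0] = 27; b[1] = 15; b[2] = 9; b[3] = 6; b[4] = 22; b[5] = 30; b[6] = 34; b[7] = 1; b[8] = 2; b[9] = 20; b[10] = 29; b[11] = 16; b[12] = 27.
Since b[12] = b[0] = 27, the sequence is periodic with period 12.
The value 34 first appears (with j ≥ 1) at b[6].

6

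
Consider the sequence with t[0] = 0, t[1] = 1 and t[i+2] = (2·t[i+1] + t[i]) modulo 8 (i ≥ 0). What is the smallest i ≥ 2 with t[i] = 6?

Listing terms: t[0] = 0; t[1] = 1; t[2] = 2; t[3] = 5; t[4] = 4; t[5] = 5; t[6] = 6; t[7] = 1; t[8] = 0; t[9] = 1.
The sequence repeats with period 8.
The value 6 first appears (with i ≥ 2) at t[6].

6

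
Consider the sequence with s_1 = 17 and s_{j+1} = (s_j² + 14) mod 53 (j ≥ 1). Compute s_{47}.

15

s_1 = 17,  s_2 = 38,  s_3 = 27,  s_4 = 1,  s_5 = 15,  s_6 = 27.
Since s_6 = s_3 = 27, the sequence is eventually periodic: after a pre-period of length 2 it cycles with period 3.
For j ≥ 3, s_j depends only on (j - 3) mod 3. (47 - 3) mod 3 = 2, so s_{47} = s_5 = 15.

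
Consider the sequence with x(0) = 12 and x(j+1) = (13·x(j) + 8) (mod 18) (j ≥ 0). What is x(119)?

Computing terms: x(0) = 12; x(1) = 2; x(2) = 16; x(3) = 0; x(4) = 8; x(5) = 4; x(6) = 6; x(7) = 14; x(8) = 10; x(9) = 12.
The sequence repeats with period 9.
(119 - 0) mod 9 = 2, so x(119) = x(2) = 16.

16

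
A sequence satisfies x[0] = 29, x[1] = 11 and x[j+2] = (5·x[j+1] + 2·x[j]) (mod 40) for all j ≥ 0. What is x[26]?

x[0] = 29, x[1] = 11, x[2] = 33, x[3] = 27, x[4] = 1, x[5] = 19, x[6] = 17, x[7] = 3, x[8] = 9, x[9] = 11, x[10] = 33.
Since (x[9], x[10]) = (x[1], x[2]) = (11, 33) (two consecutive terms determine the rest), the sequence is eventually periodic: after a pre-period of length 1 it cycles with period 8.
For j ≥ 1, x[j] depends only on (j - 1) mod 8. (26 - 1) mod 8 = 1, so x[26] = x[2] = 33.

33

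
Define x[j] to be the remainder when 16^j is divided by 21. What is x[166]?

16

x[1] = 16,  x[2] = 4,  x[3] = 1,  x[4] = 16.
Since x[4] = x[1] = 16, the sequence is periodic with period 3.
(166 - 1) mod 3 = 0, so x[166] = x[1] = 16.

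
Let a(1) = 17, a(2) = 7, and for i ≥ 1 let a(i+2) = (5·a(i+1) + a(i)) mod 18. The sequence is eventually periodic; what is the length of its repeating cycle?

24

We have a(1) = 17, a(2) = 7, a(3) = 16, a(4) = 15, a(5) = 1, a(6) = 2, a(7) = 11, a(8) = 3, a(9) = 8, a(10) = 7, a(11) = 7, a(12) = 6, a(13) = 1, a(14) = 11, a(15) = 2, a(16) = 3, a(17) = 17, a(18) = 16, a(19) = 7, a(20) = 15, a(21) = 10, a(22) = 11, a(23) = 11, a(24) = 12, a(25) = 17, a(26) = 7.
The sequence repeats with period 24.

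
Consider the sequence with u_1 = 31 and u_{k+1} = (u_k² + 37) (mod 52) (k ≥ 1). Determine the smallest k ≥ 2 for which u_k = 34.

4

Listing terms: u_1 = 31,  u_2 = 10,  u_3 = 33,  u_4 = 34,  u_5 = 49,  u_6 = 46,  u_7 = 21,  u_8 = 10.
Since u_8 = u_2 = 10, the sequence is eventually periodic: after a pre-period of length 1 it cycles with period 6.
The value 34 first appears (with k ≥ 2) at u_4.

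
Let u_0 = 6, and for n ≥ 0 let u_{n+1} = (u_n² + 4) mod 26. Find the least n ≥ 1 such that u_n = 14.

u_0 = 6; u_1 = 14; u_2 = 18; u_3 = 16; u_4 = 0; u_5 = 4; u_6 = 20; u_7 = 14.
Since u_7 = u_1 = 14, the sequence is eventually periodic: after a pre-period of length 1 it cycles with period 6.
The value 14 first appears (with n ≥ 1) at u_1.

1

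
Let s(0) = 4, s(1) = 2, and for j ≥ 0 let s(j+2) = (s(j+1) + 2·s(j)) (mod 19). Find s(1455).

3

Listing terms: s(0) = 4,  s(1) = 2,  s(2) = 10,  s(3) = 14,  s(4) = 15,  s(5) = 5,  s(6) = 16,  s(7) = 7,  s(8) = 1,  s(9) = 15,  s(10) = 17,  s(11) = 9,  s(12) = 5,  s(13) = 4,  s(14) = 14,  s(15) = 3,  s(16) = 12,  s(17) = 18,  s(18) = 4,  s(19) = 2.
Since (s(18), s(19)) = (s(0), s(1)) = (4, 2) (two consecutive terms determine the rest), the sequence is periodic with period 18.
So s(1455) = s(0 + ((1455-0) mod 18)) = s(15) = 3.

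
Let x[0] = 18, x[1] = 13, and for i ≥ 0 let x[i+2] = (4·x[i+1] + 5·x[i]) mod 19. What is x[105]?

17

We have x[0] = 18; x[1] = 13; x[2] = 9; x[3] = 6; x[4] = 12; x[5] = 2; x[6] = 11; x[7] = 16; x[8] = 5; x[9] = 5; x[10] = 7; x[11] = 15; x[12] = 0; x[13] = 18; x[14] = 15; x[15] = 17; x[16] = 10; x[17] = 11; x[18] = 18; x[19] = 13.
The sequence repeats with period 18.
So x[105] = x[0 + ((105-0) mod 18)] = x[15] = 17.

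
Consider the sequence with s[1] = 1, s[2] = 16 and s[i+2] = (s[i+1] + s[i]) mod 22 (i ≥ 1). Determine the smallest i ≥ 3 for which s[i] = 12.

We have s[1] = 1; s[2] = 16; s[3] = 17; s[4] = 11; s[5] = 6; s[6] = 17; s[7] = 1; s[8] = 18; s[9] = 19; s[10] = 15; s[11] = 12; s[12] = 5; s[13] = 17; s[14] = 0; s[15] = 17; s[16] = 17; s[17] = 12; s[18] = 7; s[19] = 19; s[20] = 4; s[21] = 1; s[22] = 5; s[23] = 6; s[24] = 11; s[25] = 17; s[26] = 6; s[27] = 1; s[28] = 7; s[29] = 8; s[30] = 15; s[31] = 1; s[32] = 16.
Since (s[31], s[32]) = (s[1], s[2]) = (1, 16) (two consecutive terms determine the rest), the sequence is periodic with period 30.
The value 12 first appears (with i ≥ 3) at s[11].

11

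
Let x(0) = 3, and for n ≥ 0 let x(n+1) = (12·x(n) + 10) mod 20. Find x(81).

6

x(0) = 3, x(1) = 6, x(2) = 2, x(3) = 14, x(4) = 18, x(5) = 6.
Since x(5) = x(1) = 6, the sequence is eventually periodic: after a pre-period of length 1 it cycles with period 4.
For n ≥ 1, x(n) depends only on (n - 1) mod 4. (81 - 1) mod 4 = 0, so x(81) = x(1) = 6.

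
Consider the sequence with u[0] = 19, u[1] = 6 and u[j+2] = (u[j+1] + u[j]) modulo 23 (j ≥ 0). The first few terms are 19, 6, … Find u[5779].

We have u[0] = 19, u[1] = 6, u[2] = 2, u[3] = 8, u[4] = 10, u[5] = 18, u[6] = 5, u[7] = 0, u[8] = 5, u[9] = 5, u[10] = 10, u[11] = 15, u[12] = 2, u[13] = 17, u[14] = 19, u[15] = 13, u[16] = 9, u[17] = 22, u[18] = 8, u[19] = 7, u[20] = 15, u[21] = 22, u[22] = 14, u[23] = 13, u[24] = 4, u[25] = 17, u[26] = 21, u[27] = 15, u[28] = 13, u[29] = 5, u[30] = 18, u[31] = 0, u[32] = 18, u[33] = 18, u[34] = 13, u[35] = 8, u[36] = 21, u[37] = 6, u[38] = 4, u[39] = 10, u[40] = 14, u[41] = 1, u[42] = 15, u[43] = 16, u[44] = 8, u[45] = 1, u[46] = 9, u[47] = 10, u[48] = 19, u[49] = 6.
The sequence repeats with period 48.
(5779 - 0) mod 48 = 19, so u[5779] = u[19] = 7.

7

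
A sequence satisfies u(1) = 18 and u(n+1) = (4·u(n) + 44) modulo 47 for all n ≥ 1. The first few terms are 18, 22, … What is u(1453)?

8

We have u(1) = 18, u(2) = 22, u(3) = 38, u(4) = 8, u(5) = 29, u(6) = 19, u(7) = 26, u(8) = 7, u(9) = 25, u(10) = 3, u(11) = 9, u(12) = 33, u(13) = 35, u(14) = 43, u(15) = 28, u(16) = 15, u(17) = 10, u(18) = 37, u(19) = 4, u(20) = 13, u(21) = 2, u(22) = 5, u(23) = 17, u(24) = 18.
The sequence repeats with period 23.
(1453 - 1) mod 23 = 3, so u(1453) = u(4) = 8.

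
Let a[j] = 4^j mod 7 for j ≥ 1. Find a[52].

We have a[1] = 4; a[2] = 2; a[3] = 1; a[4] = 4.
Since a[4] = a[1] = 4, the sequence is periodic with period 3.
(52 - 1) mod 3 = 0, so a[52] = a[1] = 4.

4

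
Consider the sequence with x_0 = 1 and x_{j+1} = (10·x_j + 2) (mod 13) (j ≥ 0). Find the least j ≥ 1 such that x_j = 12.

1

x_0 = 1,  x_1 = 12,  x_2 = 5,  x_3 = 0,  x_4 = 2,  x_5 = 9,  x_6 = 1.
The sequence repeats with period 6.
The value 12 first appears (with j ≥ 1) at x_1.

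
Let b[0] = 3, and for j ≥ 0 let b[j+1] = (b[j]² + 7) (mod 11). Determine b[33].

Computing terms: b[0] = 3,  b[1] = 5,  b[2] = 10,  b[3] = 8,  b[4] = 5.
Since b[4] = b[1] = 5, the sequence is eventually periodic: after a pre-period of length 1 it cycles with period 3.
For j ≥ 1, b[j] depends only on (j - 1) mod 3. (33 - 1) mod 3 = 2, so b[33] = b[3] = 8.

8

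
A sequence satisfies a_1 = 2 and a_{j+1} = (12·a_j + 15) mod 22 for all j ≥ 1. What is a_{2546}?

7

Computing terms: a_1 = 2, a_2 = 17, a_3 = 21, a_4 = 3, a_5 = 7, a_6 = 11, a_7 = 15, a_8 = 19, a_9 = 1, a_{10} = 5, a_{11} = 9, a_{12} = 13, a_{13} = 17.
Since a_{13} = a_2 = 17, the sequence is eventually periodic: after a pre-period of length 1 it cycles with period 11.
For j ≥ 2, a_j depends only on (j - 2) mod 11. (2546 - 2) mod 11 = 3, so a_{2546} = a_5 = 7.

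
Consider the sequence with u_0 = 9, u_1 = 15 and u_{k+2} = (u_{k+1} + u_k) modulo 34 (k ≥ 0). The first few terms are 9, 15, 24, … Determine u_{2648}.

Computing terms: u_0 = 9,  u_1 = 15,  u_2 = 24,  u_3 = 5,  u_4 = 29,  u_5 = 0,  u_6 = 29,  u_7 = 29,  u_8 = 24,  u_9 = 19,  u_{10} = 9,  u_{11} = 28,  u_{12} = 3,  u_{13} = 31,  u_{14} = 0,  u_{15} = 31,  u_{16} = 31,  u_{17} = 28,  u_{18} = 25,  u_{19} = 19,  u_{20} = 10,  u_{21} = 29,  u_{22} = 5,  u_{23} = 0,  u_{24} = 5,  u_{25} = 5,  u_{26} = 10,  u_{27} = 15,  u_{28} = 25,  u_{29} = 6,  u_{30} = 31,  u_{31} = 3,  u_{32} = 0,  u_{33} = 3,  u_{34} = 3,  u_{35} = 6,  u_{36} = 9,  u_{37} = 15.
The sequence repeats with period 36.
So u_{2648} = u_{0 + ((2648-0) mod 36)} = u_{20} = 10.

10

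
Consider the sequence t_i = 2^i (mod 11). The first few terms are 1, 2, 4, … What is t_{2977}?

7

Listing terms: t_0 = 1; t_1 = 2; t_2 = 4; t_3 = 8; t_4 = 5; t_5 = 10; t_6 = 9; t_7 = 7; t_8 = 3; t_9 = 6; t_{10} = 1.
The sequence repeats with period 10.
(2977 - 0) mod 10 = 7, so t_{2977} = t_7 = 7.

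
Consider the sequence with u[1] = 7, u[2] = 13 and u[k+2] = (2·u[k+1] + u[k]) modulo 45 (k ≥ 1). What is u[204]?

19

u[1] = 7; u[2] = 13; u[3] = 33; u[4] = 34; u[5] = 11; u[6] = 11; u[7] = 33; u[8] = 32; u[9] = 7; u[10] = 1; u[11] = 9; u[12] = 19; u[13] = 2; u[14] = 23; u[15] = 3; u[16] = 29; u[17] = 16; u[18] = 16; u[19] = 3; u[20] = 22; u[21] = 2; u[22] = 26; u[23] = 9; u[24] = 44; u[25] = 7; u[26] = 13.
Since (u[25], u[26]) = (u[1], u[2]) = (7, 13) (two consecutive terms determine the rest), the sequence is periodic with period 24.
(204 - 1) mod 24 = 11, so u[204] = u[12] = 19.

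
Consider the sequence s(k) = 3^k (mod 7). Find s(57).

6

We have s(1) = 3,  s(2) = 2,  s(3) = 6,  s(4) = 4,  s(5) = 5,  s(6) = 1,  s(7) = 3.
The sequence repeats with period 6.
So s(57) = s(1 + ((57-1) mod 6)) = s(3) = 6.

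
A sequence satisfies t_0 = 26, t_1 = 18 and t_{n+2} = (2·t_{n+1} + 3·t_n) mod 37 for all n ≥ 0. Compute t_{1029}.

23

t_0 = 26, t_1 = 18, t_2 = 3, t_3 = 23, t_4 = 18, t_5 = 31, t_6 = 5, t_7 = 29, t_8 = 36, t_9 = 11, t_{10} = 19, t_{11} = 34, t_{12} = 14, t_{13} = 19, t_{14} = 6, t_{15} = 32, t_{16} = 8, t_{17} = 1, t_{18} = 26, t_{19} = 18.
The sequence repeats with period 18.
So t_{1029} = t_{0 + ((1029-0) mod 18)} = t_3 = 23.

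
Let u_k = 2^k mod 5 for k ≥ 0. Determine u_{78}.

4

Computing terms: u_0 = 1,  u_1 = 2,  u_2 = 4,  u_3 = 3,  u_4 = 1.
Since u_4 = u_0 = 1, the sequence is periodic with period 4.
So u_{78} = u_{0 + ((78-0) mod 4)} = u_2 = 4.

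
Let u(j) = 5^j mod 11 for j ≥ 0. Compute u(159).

Computing terms: u(0) = 1; u(1) = 5; u(2) = 3; u(3) = 4; u(4) = 9; u(5) = 1.
The sequence repeats with period 5.
So u(159) = u(0 + ((159-0) mod 5)) = u(4) = 9.

9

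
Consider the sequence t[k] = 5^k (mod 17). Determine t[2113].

We have t[0] = 1,  t[1] = 5,  t[2] = 8,  t[3] = 6,  t[4] = 13,  t[5] = 14,  t[6] = 2,  t[7] = 10,  t[8] = 16,  t[9] = 12,  t[10] = 9,  t[11] = 11,  t[12] = 4,  t[13] = 3,  t[14] = 15,  t[15] = 7,  t[16] = 1.
Since t[16] = t[0] = 1, the sequence is periodic with period 16.
So t[2113] = t[0 + ((2113-0) mod 16)] = t[1] = 5.

5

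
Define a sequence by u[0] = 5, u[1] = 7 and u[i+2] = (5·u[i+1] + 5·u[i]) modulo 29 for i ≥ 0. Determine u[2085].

21

We have u[0] = 5,  u[1] = 7,  u[2] = 2,  u[3] = 16,  u[4] = 3,  u[5] = 8,  u[6] = 26,  u[7] = 25,  u[8] = 23,  u[9] = 8,  u[10] = 10,  u[11] = 3,  u[12] = 7,  u[13] = 21,  u[14] = 24,  u[15] = 22,  u[16] = 27,  u[17] = 13,  u[18] = 26,  u[19] = 21,  u[20] = 3,  u[21] = 4,  u[22] = 6,  u[23] = 21,  u[24] = 19,  u[25] = 26,  u[26] = 22,  u[27] = 8,  u[28] = 5,  u[29] = 7.
The sequence repeats with period 28.
(2085 - 0) mod 28 = 13, so u[2085] = u[13] = 21.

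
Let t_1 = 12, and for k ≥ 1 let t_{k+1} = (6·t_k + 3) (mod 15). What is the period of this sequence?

We have t_1 = 12, t_2 = 0, t_3 = 3, t_4 = 6, t_5 = 9, t_6 = 12.
Since t_6 = t_1 = 12, the sequence is periodic with period 5.

5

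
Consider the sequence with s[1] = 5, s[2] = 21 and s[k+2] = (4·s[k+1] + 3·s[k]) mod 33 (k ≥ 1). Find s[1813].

s[1] = 5,  s[2] = 21,  s[3] = 0,  s[4] = 30,  s[5] = 21,  s[6] = 9,  s[7] = 0,  s[8] = 27,  s[9] = 9,  s[10] = 18,  s[11] = 0,  s[12] = 21,  s[13] = 18,  s[14] = 3,  s[15] = 0,  s[16] = 9,  s[17] = 3,  s[18] = 6,  s[19] = 0,  s[20] = 18,  s[21] = 6,  s[22] = 12,  s[23] = 0,  s[24] = 3,  s[25] = 12,  s[26] = 24,  s[27] = 0,  s[28] = 6,  s[29] = 24,  s[30] = 15,  s[31] = 0,  s[32] = 12,  s[33] = 15,  s[34] = 30,  s[35] = 0,  s[36] = 24,  s[37] = 30,  s[38] = 27,  s[39] = 0,  s[40] = 15,  s[41] = 27,  s[42] = 21,  s[43] = 0.
Since (s[42], s[43]) = (s[2], s[3]) = (21, 0) (two consecutive terms determine the rest), the sequence is eventually periodic: after a pre-period of length 1 it cycles with period 40.
For k ≥ 2, s[k] depends only on (k - 2) mod 40. (1813 - 2) mod 40 = 11, so s[1813] = s[13] = 18.

18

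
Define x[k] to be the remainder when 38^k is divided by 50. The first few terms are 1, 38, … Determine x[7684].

x[0] = 1,  x[1] = 38,  x[2] = 44,  x[3] = 22,  x[4] = 36,  x[5] = 18,  x[6] = 34,  x[7] = 42,  x[8] = 46,  x[9] = 48,  x[10] = 24,  x[11] = 12,  x[12] = 6,  x[13] = 28,  x[14] = 14,  x[15] = 32,  x[16] = 16,  x[17] = 8,  x[18] = 4,  x[19] = 2,  x[20] = 26,  x[21] = 38.
Since x[21] = x[1] = 38, the sequence is eventually periodic: after a pre-period of length 1 it cycles with period 20.
For k ≥ 1, x[k] depends only on (k - 1) mod 20. (7684 - 1) mod 20 = 3, so x[7684] = x[4] = 36.

36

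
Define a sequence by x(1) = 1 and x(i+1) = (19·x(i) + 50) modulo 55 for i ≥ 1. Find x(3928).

x(1) = 1; x(2) = 14; x(3) = 41; x(4) = 4; x(5) = 16; x(6) = 24; x(7) = 11; x(8) = 39; x(9) = 21; x(10) = 9; x(11) = 1.
Since x(11) = x(1) = 1, the sequence is periodic with period 10.
(3928 - 1) mod 10 = 7, so x(3928) = x(8) = 39.

39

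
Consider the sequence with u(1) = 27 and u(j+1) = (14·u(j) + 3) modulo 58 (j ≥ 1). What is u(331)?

7

u(1) = 27; u(2) = 33; u(3) = 1; u(4) = 17; u(5) = 9; u(6) = 13; u(7) = 11; u(8) = 41; u(9) = 55; u(10) = 19; u(11) = 37; u(12) = 57; u(13) = 47; u(14) = 23; u(15) = 35; u(16) = 29; u(17) = 3; u(18) = 45; u(19) = 53; u(20) = 49; u(21) = 51; u(22) = 21; u(23) = 7; u(24) = 43; u(25) = 25; u(26) = 5; u(27) = 15; u(28) = 39; u(29) = 27.
The sequence repeats with period 28.
(331 - 1) mod 28 = 22, so u(331) = u(23) = 7.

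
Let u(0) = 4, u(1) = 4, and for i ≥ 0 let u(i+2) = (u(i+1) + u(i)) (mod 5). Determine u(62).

3

Listing terms: u(0) = 4; u(1) = 4; u(2) = 3; u(3) = 2; u(4) = 0; u(5) = 2; u(6) = 2; u(7) = 4; u(8) = 1; u(9) = 0; u(10) = 1; u(11) = 1; u(12) = 2; u(13) = 3; u(14) = 0; u(15) = 3; u(16) = 3; u(17) = 1; u(18) = 4; u(19) = 0; u(20) = 4; u(21) = 4.
The sequence repeats with period 20.
(62 - 0) mod 20 = 2, so u(62) = u(2) = 3.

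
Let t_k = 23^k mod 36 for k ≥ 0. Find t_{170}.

Computing terms: t_0 = 1; t_1 = 23; t_2 = 25; t_3 = 35; t_4 = 13; t_5 = 11; t_6 = 1.
The sequence repeats with period 6.
(170 - 0) mod 6 = 2, so t_{170} = t_2 = 25.

25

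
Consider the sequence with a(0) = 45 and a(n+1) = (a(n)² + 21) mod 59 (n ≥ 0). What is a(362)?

Listing terms: a(0) = 45,  a(1) = 40,  a(2) = 28,  a(3) = 38,  a(4) = 49,  a(5) = 3,  a(6) = 30,  a(7) = 36,  a(8) = 19,  a(9) = 28.
Since a(9) = a(2) = 28, the sequence is eventually periodic: after a pre-period of length 2 it cycles with period 7.
For n ≥ 2, a(n) depends only on (n - 2) mod 7. (362 - 2) mod 7 = 3, so a(362) = a(5) = 3.

3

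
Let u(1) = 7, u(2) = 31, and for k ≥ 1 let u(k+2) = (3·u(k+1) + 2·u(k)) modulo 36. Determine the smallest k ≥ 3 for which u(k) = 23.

We have u(1) = 7, u(2) = 31, u(3) = 35, u(4) = 23, u(5) = 31, u(6) = 31, u(7) = 11, u(8) = 23, u(9) = 19, u(10) = 31, u(11) = 23, u(12) = 23, u(13) = 7, u(14) = 31.
Since (u(13), u(14)) = (u(1), u(2)) = (7, 31) (two consecutive terms determine the rest), the sequence is periodic with period 12.
The value 23 first appears (with k ≥ 3) at u(4).

4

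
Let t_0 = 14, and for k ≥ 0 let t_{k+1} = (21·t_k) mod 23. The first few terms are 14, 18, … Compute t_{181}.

12

We have t_0 = 14,  t_1 = 18,  t_2 = 10,  t_3 = 3,  t_4 = 17,  t_5 = 12,  t_6 = 22,  t_7 = 2,  t_8 = 19,  t_9 = 8,  t_{10} = 7,  t_{11} = 9,  t_{12} = 5,  t_{13} = 13,  t_{14} = 20,  t_{15} = 6,  t_{16} = 11,  t_{17} = 1,  t_{18} = 21,  t_{19} = 4,  t_{20} = 15,  t_{21} = 16,  t_{22} = 14.
The sequence repeats with period 22.
So t_{181} = t_{0 + ((181-0) mod 22)} = t_5 = 12.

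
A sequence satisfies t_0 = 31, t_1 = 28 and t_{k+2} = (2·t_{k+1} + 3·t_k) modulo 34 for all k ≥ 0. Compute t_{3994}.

We have t_0 = 31, t_1 = 28, t_2 = 13, t_3 = 8, t_4 = 21, t_5 = 32, t_6 = 25, t_7 = 10, t_8 = 27, t_9 = 16, t_{10} = 11, t_{11} = 2, t_{12} = 3, t_{13} = 12, t_{14} = 33, t_{15} = 0, t_{16} = 31, t_{17} = 28.
Since (t_{16}, t_{17}) = (t_0, t_1) = (31, 28) (two consecutive terms determine the rest), the sequence is periodic with period 16.
(3994 - 0) mod 16 = 10, so t_{3994} = t_{10} = 11.

11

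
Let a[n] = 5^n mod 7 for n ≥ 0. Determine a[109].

We have a[0] = 1; a[1] = 5; a[2] = 4; a[3] = 6; a[4] = 2; a[5] = 3; a[6] = 1.
Since a[6] = a[0] = 1, the sequence is periodic with period 6.
(109 - 0) mod 6 = 1, so a[109] = a[1] = 5.

5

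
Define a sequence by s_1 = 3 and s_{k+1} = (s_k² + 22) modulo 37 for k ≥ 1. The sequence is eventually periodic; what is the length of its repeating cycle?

Listing terms: s_1 = 3; s_2 = 31; s_3 = 21; s_4 = 19; s_5 = 13; s_6 = 6; s_7 = 21.
Since s_7 = s_3 = 21, the sequence is eventually periodic: after a pre-period of length 2 it cycles with period 4.

4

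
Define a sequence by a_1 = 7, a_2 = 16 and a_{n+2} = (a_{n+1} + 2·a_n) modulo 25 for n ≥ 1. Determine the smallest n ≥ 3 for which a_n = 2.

12

Computing terms: a_1 = 7, a_2 = 16, a_3 = 5, a_4 = 12, a_5 = 22, a_6 = 21, a_7 = 15, a_8 = 7, a_9 = 12, a_{10} = 1, a_{11} = 0, a_{12} = 2, a_{13} = 2, a_{14} = 6, a_{15} = 10, a_{16} = 22, a_{17} = 17, a_{18} = 11, a_{19} = 20, a_{20} = 17, a_{21} = 7, a_{22} = 16.
The sequence repeats with period 20.
The value 2 first appears (with n ≥ 3) at a_{12}.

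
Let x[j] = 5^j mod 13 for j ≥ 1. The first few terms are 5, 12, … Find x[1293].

5

Listing terms: x[1] = 5,  x[2] = 12,  x[3] = 8,  x[4] = 1,  x[5] = 5.
The sequence repeats with period 4.
So x[1293] = x[1 + ((1293-1) mod 4)] = x[1] = 5.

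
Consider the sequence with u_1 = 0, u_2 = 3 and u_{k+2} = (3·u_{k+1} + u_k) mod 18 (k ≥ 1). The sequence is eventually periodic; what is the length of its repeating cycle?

6

Listing terms: u_1 = 0, u_2 = 3, u_3 = 9, u_4 = 12, u_5 = 9, u_6 = 3, u_7 = 0, u_8 = 3.
Since (u_7, u_8) = (u_1, u_2) = (0, 3) (two consecutive terms determine the rest), the sequence is periodic with period 6.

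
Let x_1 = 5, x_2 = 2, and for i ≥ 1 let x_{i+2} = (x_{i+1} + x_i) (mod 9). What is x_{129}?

8

We have x_1 = 5; x_2 = 2; x_3 = 7; x_4 = 0; x_5 = 7; x_6 = 7; x_7 = 5; x_8 = 3; x_9 = 8; x_{10} = 2; x_{11} = 1; x_{12} = 3; x_{13} = 4; x_{14} = 7; x_{15} = 2; x_{16} = 0; x_{17} = 2; x_{18} = 2; x_{19} = 4; x_{20} = 6; x_{21} = 1; x_{22} = 7; x_{23} = 8; x_{24} = 6; x_{25} = 5; x_{26} = 2.
The sequence repeats with period 24.
So x_{129} = x_{1 + ((129-1) mod 24)} = x_9 = 8.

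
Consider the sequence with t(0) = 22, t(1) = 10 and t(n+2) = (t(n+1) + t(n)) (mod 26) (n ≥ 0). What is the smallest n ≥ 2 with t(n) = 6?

2

Computing terms: t(0) = 22; t(1) = 10; t(2) = 6; t(3) = 16; t(4) = 22; t(5) = 12; t(6) = 8; t(7) = 20; t(8) = 2; t(9) = 22; t(10) = 24; t(11) = 20; t(12) = 18; t(13) = 12; t(14) = 4; t(15) = 16; t(16) = 20; t(17) = 10; t(18) = 4; t(19) = 14; t(20) = 18; t(21) = 6; t(22) = 24; t(23) = 4; t(24) = 2; t(25) = 6; t(26) = 8; t(27) = 14; t(28) = 22; t(29) = 10.
Since (t(28), t(29)) = (t(0), t(1)) = (22, 10) (two consecutive terms determine the rest), the sequence is periodic with period 28.
The value 6 first appears (with n ≥ 2) at t(2).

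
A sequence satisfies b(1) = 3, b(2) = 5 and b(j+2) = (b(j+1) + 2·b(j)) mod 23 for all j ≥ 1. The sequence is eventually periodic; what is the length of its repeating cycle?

b(1) = 3; b(2) = 5; b(3) = 11; b(4) = 21; b(5) = 20; b(6) = 16; b(7) = 10; b(8) = 19; b(9) = 16; b(10) = 8; b(11) = 17; b(12) = 10; b(13) = 21; b(14) = 18; b(15) = 14; b(16) = 4; b(17) = 9; b(18) = 17; b(19) = 12; b(20) = 0; b(21) = 1; b(22) = 1; b(23) = 3; b(24) = 5.
The sequence repeats with period 22.

22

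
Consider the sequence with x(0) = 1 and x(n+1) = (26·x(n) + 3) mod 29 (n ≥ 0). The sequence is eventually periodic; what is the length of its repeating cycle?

Computing terms: x(0) = 1; x(1) = 0; x(2) = 3; x(3) = 23; x(4) = 21; x(5) = 27; x(6) = 9; x(7) = 5; x(8) = 17; x(9) = 10; x(10) = 2; x(11) = 26; x(12) = 12; x(13) = 25; x(14) = 15; x(15) = 16; x(16) = 13; x(17) = 22; x(18) = 24; x(19) = 18; x(20) = 7; x(21) = 11; x(22) = 28; x(23) = 6; x(24) = 14; x(25) = 19; x(26) = 4; x(27) = 20; x(28) = 1.
The sequence repeats with period 28.

28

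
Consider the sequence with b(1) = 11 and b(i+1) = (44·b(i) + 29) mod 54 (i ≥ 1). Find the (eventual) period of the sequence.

6

b(1) = 11,  b(2) = 27,  b(3) = 29,  b(4) = 9,  b(5) = 47,  b(6) = 45,  b(7) = 11.
The sequence repeats with period 6.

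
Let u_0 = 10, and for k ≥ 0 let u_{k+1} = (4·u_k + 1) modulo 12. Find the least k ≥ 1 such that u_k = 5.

u_0 = 10, u_1 = 5, u_2 = 9, u_3 = 1, u_4 = 5.
Since u_4 = u_1 = 5, the sequence is eventually periodic: after a pre-period of length 1 it cycles with period 3.
The value 5 first appears (with k ≥ 1) at u_1.

1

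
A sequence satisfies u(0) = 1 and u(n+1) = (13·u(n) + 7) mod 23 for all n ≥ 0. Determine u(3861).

1

We have u(0) = 1,  u(1) = 20,  u(2) = 14,  u(3) = 5,  u(4) = 3,  u(5) = 0,  u(6) = 7,  u(7) = 6,  u(8) = 16,  u(9) = 8,  u(10) = 19,  u(11) = 1.
The sequence repeats with period 11.
So u(3861) = u(0 + ((3861-0) mod 11)) = u(0) = 1.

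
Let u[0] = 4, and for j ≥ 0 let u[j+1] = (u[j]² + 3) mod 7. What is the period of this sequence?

3

u[0] = 4,  u[1] = 5,  u[2] = 0,  u[3] = 3,  u[4] = 5.
Since u[4] = u[1] = 5, the sequence is eventually periodic: after a pre-period of length 1 it cycles with period 3.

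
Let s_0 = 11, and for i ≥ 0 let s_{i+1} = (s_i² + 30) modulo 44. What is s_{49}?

Computing terms: s_0 = 11,  s_1 = 19,  s_2 = 39,  s_3 = 11.
The sequence repeats with period 3.
(49 - 0) mod 3 = 1, so s_{49} = s_1 = 19.

19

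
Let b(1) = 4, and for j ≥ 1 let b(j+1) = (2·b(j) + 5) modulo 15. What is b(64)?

7

Listing terms: b(1) = 4, b(2) = 13, b(3) = 1, b(4) = 7, b(5) = 4.
Since b(5) = b(1) = 4, the sequence is periodic with period 4.
So b(64) = b(1 + ((64-1) mod 4)) = b(4) = 7.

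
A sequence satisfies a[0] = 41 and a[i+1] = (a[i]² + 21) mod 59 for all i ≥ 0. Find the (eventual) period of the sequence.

Listing terms: a[0] = 41,  a[1] = 50,  a[2] = 43,  a[3] = 41.
Since a[3] = a[0] = 41, the sequence is periodic with period 3.

3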